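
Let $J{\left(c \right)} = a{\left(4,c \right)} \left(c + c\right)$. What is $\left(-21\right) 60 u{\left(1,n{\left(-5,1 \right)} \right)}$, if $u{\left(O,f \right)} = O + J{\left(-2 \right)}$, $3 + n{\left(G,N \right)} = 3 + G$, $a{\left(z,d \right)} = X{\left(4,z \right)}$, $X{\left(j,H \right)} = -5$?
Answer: $-26460$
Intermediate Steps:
$a{\left(z,d \right)} = -5$
$n{\left(G,N \right)} = G$ ($n{\left(G,N \right)} = -3 + \left(3 + G\right) = G$)
$J{\left(c \right)} = - 10 c$ ($J{\left(c \right)} = - 5 \left(c + c\right) = - 5 \cdot 2 c = - 10 c$)
$u{\left(O,f \right)} = 20 + O$ ($u{\left(O,f \right)} = O - -20 = O + 20 = 20 + O$)
$\left(-21\right) 60 u{\left(1,n{\left(-5,1 \right)} \right)} = \left(-21\right) 60 \left(20 + 1\right) = \left(-1260\right) 21 = -26460$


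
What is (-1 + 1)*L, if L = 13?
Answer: 0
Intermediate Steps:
(-1 + 1)*L = (-1 + 1)*13 = 0*13 = 0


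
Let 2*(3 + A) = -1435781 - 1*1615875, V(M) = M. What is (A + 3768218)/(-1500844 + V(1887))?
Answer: -2242387/1498957 ≈ -1.4960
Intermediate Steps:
A = -1525831 (A = -3 + (-1435781 - 1*1615875)/2 = -3 + (-1435781 - 1615875)/2 = -3 + (1/2)*(-3051656) = -3 - 1525828 = -1525831)
(A + 3768218)/(-1500844 + V(1887)) = (-1525831 + 3768218)/(-1500844 + 1887) = 2242387/(-1498957) = 2242387*(-1/1498957) = -2242387/1498957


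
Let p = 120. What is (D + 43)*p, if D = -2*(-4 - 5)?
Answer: 7320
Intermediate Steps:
D = 18 (D = -2*(-9) = 18)
(D + 43)*p = (18 + 43)*120 = 61*120 = 7320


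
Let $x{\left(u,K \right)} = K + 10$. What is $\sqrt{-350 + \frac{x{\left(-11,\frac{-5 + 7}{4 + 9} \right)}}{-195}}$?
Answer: $\frac{3 i \sqrt{164330}}{65} \approx 18.71 i$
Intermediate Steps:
$x{\left(u,K \right)} = 10 + K$
$\sqrt{-350 + \frac{x{\left(-11,\frac{-5 + 7}{4 + 9} \right)}}{-195}} = \sqrt{-350 + \frac{10 + \frac{-5 + 7}{4 + 9}}{-195}} = \sqrt{-350 + \left(10 + \frac{2}{13}\right) \left(- \frac{1}{195}\right)} = \sqrt{-350 + \frac{132}{13} \left(- \frac{1}{195}\right)} = \sqrt{-350 - \frac{44}{845}} = \sqrt{- \frac{295794}{845}} = \frac{3 i \sqrt{164330}}{65}$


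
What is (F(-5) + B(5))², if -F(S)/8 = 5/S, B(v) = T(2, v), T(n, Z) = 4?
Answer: 144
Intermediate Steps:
B(v) = 4
F(S) = -40/S
(F(-5) + B(5))² = (-40/(-5) + 4)² = (-40*(-⅕) + 4)² = (8 + 4)² = 12² = 144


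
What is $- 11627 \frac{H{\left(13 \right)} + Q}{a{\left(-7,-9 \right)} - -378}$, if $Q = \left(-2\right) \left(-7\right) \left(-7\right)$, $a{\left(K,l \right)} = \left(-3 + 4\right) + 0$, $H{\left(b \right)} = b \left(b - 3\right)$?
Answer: $- \frac{372064}{379} \approx -981.7$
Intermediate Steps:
$H{\left(b \right)} = b \left(-3 + b\right)$
$a{\left(K,l \right)} = 1$ ($a{\left(K,l \right)} = 1 + 0 = 1$)
$Q = -98$ ($Q = 14 \left(-7\right) = -98$)
$- 11627 \frac{H{\left(13 \right)} + Q}{a{\left(-7,-9 \right)} - -378} = - 11627 \frac{13 \left(-3 + 13\right) - 98}{1 - -378} = - 11627 \frac{13 \cdot 10 - 98}{1 + 378} = - 11627 \frac{130 - 98}{379} = - 11627 \cdot 32 \cdot \frac{1}{379} = \left(-11627\right) \frac{32}{379} = - \frac{372064}{379}$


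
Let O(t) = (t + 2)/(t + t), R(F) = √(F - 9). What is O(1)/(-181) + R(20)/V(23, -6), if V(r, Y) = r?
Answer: -3/362 + √11/23 ≈ 0.13591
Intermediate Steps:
R(F) = √(-9 + F)
O(t) = (2 + t)/(2*t) (O(t) = (2 + t)/((2*t)) = (2 + t)*(1/(2*t)) = (2 + t)/(2*t))
O(1)/(-181) + R(20)/V(23, -6) = ((½)*(2 + 1)/1)/(-181) + √(-9 + 20)/23 = ((½)*1*3)*(-1/181) + √11*(1/23) = (3/2)*(-1/181) + √11/23 = -3/362 + √11/23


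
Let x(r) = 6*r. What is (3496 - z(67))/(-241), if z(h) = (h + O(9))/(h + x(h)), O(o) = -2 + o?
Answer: -1639550/113029 ≈ -14.506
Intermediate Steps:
z(h) = (7 + h)/(7*h) (z(h) = (h + (-2 + 9))/(h + 6*h) = (h + 7)/((7*h)) = (7 + h)*(1/(7*h)) = (7 + h)/(7*h))
(3496 - z(67))/(-241) = (3496 - (7 + 67)/(7*67))/(-241) = (3496 - 74/(7*67))*(-1/241) = (3496 - 1*74/469)*(-1/241) = (3496 - 74/469)*(-1/241) = (1639550/469)*(-1/241) = -1639550/113029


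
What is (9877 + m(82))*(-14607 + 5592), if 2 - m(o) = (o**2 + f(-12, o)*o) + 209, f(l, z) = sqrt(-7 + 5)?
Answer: -26558190 + 739230*I*sqrt(2) ≈ -2.6558e+7 + 1.0454e+6*I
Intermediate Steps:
f(l, z) = I*sqrt(2) (f(l, z) = sqrt(-2) = I*sqrt(2))
m(o) = -207 - o**2 - I*o*sqrt(2) (m(o) = 2 - ((o**2 + (I*sqrt(2))*o) + 209) = 2 - ((o**2 + I*o*sqrt(2)) + 209) = 2 - (209 + o**2 + I*o*sqrt(2)) = 2 + (-209 - o**2 - I*o*sqrt(2)) = -207 - o**2 - I*o*sqrt(2))
(9877 + m(82))*(-14607 + 5592) = (9877 + (-207 - 1*82**2 - 1*I*82*sqrt(2)))*(-14607 + 5592) = (9877 + (-207 - 1*6724 - 82*I*sqrt(2)))*(-9015) = (9877 + (-207 - 6724 - 82*I*sqrt(2)))*(-9015) = (9877 + (-6931 - 82*I*sqrt(2)))*(-9015) = (2946 - 82*I*sqrt(2))*(-9015) = -26558190 + 739230*I*sqrt(2)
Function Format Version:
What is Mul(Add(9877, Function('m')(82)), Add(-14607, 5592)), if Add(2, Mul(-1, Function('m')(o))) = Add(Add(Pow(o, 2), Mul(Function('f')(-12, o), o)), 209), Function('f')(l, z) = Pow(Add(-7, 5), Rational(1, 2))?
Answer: Add(-26558190, Mul(739230, I, Pow(2, Rational(1, 2)))) ≈ Add(-2.6558e+7, Mul(1.0454e+6, I))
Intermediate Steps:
Function('f')(l, z) = Mul(I, Pow(2, Rational(1, 2))) (Function('f')(l, z) = Pow(-2, Rational(1, 2)) = Mul(I, Pow(2, Rational(1, 2))))
Function('m')(o) = Add(-207, Mul(-1, Pow(o, 2)), Mul(-1, I, o, Pow(2, Rational(1, 2)))) (Function('m')(o) = Add(2, Mul(-1, Add(Add(Pow(o, 2), Mul(Mul(I, Pow(2, Rational(1, 2))), o)), 209))) = Add(2, Mul(-1, Add(Add(Pow(o, 2), Mul(I, o, Pow(2, Rational(1, 2)))), 209))) = Add(2, Mul(-1, Add(209, Pow(o, 2), Mul(I, o, Pow(2, Rational(1, 2)))))) = Add(2, Add(-209, Mul(-1, Pow(o, 2)), Mul(-1, I, o, Pow(2, Rational(1, 2))))) = Add(-207, Mul(-1, Pow(o, 2)), Mul(-1, I, o, Pow(2, Rational(1, 2)))))
Mul(Add(9877, Function('m')(82)), Add(-14607, 5592)) = Mul(Add(9877, Add(-207, Mul(-1, Pow(82, 2)), Mul(-1, I, 82, Pow(2, Rational(1, 2))))), Add(-14607, 5592)) = Mul(Add(9877, Add(-207, Mul(-1, 6724), Mul(-82, I, Pow(2, Rational(1, 2))))), -9015) = Mul(Add(9877, Add(-207, -6724, Mul(-82, I, Pow(2, Rational(1, 2))))), -9015) = Mul(Add(9877, Add(-6931, Mul(-82, I, Pow(2, Rational(1, 2))))), -9015) = Mul(Add(2946, Mul(-82, I, Pow(2, Rational(1, 2)))), -9015) = Add(-26558190, Mul(739230, I, Pow(2, Rational(1, 2))))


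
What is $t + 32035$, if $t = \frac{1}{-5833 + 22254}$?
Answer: $\frac{526046736}{16421} \approx 32035.0$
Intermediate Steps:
$t = \frac{1}{16421} \approx 6.0898 \cdot 10^{-5}$
$t + 32035 = \frac{1}{16421} + 32035 = \frac{526046736}{16421}$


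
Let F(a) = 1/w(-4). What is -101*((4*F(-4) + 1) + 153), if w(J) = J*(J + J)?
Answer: -124533/8 ≈ -15567.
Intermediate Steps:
w(J) = 2*J² (w(J) = J*(2*J) = 2*J²)
F(a) = 1/32 (F(a) = 1/(2*(-4)²) = 1/(2*16) = 1/32)
-101*((4*F(-4) + 1) + 153) = -101*((4*(1/32) + 1) + 153) = -101*((⅛ + 1) + 153) = -101*(9/8 + 153) = -101*1233/8 = -124533/8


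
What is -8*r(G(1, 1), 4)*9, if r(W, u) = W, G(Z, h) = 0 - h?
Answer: 72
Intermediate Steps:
G(Z, h) = -h
-8*r(G(1, 1), 4)*9 = -(-8)*9 = -8*(-1)*9 = 8*9 = 72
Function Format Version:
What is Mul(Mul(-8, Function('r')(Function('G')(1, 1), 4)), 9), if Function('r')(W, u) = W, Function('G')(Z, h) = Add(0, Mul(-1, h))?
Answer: 72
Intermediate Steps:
Function('G')(Z, h) = Mul(-1, h)
Mul(Mul(-8, Function('r')(Function('G')(1, 1), 4)), 9) = Mul(Mul(-8, Mul(-1, 1)), 9) = Mul(Mul(-8, -1), 9) = Mul(8, 9) = 72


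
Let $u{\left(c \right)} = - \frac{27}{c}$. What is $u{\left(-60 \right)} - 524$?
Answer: $- \frac{10471}{20} \approx -523.55$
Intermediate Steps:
$u{\left(-60 \right)} - 524 = - \frac{27}{-60} - 524 = \left(-27\right) \left(- \frac{1}{60}\right) - 524 = \frac{9}{20} - 524 = - \frac{10471}{20}$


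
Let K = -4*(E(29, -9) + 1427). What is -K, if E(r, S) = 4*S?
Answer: 5564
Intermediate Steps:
K = -5564 (K = -4*(4*(-9) + 1427) = -4*(-36 + 1427) = -4*1391 = -5564)
-K = -1*(-5564) = 5564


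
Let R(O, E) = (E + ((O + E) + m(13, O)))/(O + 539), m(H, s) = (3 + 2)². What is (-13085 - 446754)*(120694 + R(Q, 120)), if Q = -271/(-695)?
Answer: -10402815469494605/187438 ≈ -5.5500e+10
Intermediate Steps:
Q = 271/695 (Q = -271*(-1/695) = 271/695 ≈ 0.38993)
m(H, s) = 25 (m(H, s) = 5² = 25)
R(O, E) = (25 + O + 2*E)/(539 + O) (R(O, E) = (E + ((O + E) + 25))/(O + 539) = (E + ((E + O) + 25))/(539 + O) = (E + (25 + E + O))/(539 + O) = (25 + O + 2*E)/(539 + O))
(-13085 - 446754)*(120694 + R(Q, 120)) = (-13085 - 446754)*(120694 + (25 + 271/695 + 2*120)/(539 + 271/695)) = -459839*(120694 + (25 + 271/695 + 240)/(374876/695)) = -459839*(120694 + (695/374876)*(184446/695)) = -459839*(120694 + 92223/187438) = -459839*22622734195/187438 = -10402815469494605/187438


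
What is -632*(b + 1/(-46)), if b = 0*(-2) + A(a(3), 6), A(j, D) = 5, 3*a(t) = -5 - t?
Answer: -72364/23 ≈ -3146.3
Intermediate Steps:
a(t) = -5/3 - t/3 (a(t) = (-5 - t)/3 = -5/3 - t/3)
b = 5 (b = 0*(-2) + 5 = 0 + 5 = 5)
-632*(b + 1/(-46)) = -632*(5 + 1/(-46)) = -632*(5 - 1/46) = -632*229/46 = -72364/23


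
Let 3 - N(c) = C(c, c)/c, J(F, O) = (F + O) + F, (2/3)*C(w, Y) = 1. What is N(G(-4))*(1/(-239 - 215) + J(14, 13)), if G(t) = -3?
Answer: 130291/908 ≈ 143.49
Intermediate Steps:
C(w, Y) = 3/2 (C(w, Y) = (3/2)*1 = 3/2)
J(F, O) = O + 2*F
N(c) = 3 - 3/(2*c)
N(G(-4))*(1/(-239 - 215) + J(14, 13)) = (3 - 3/2/(-3))*(1/(-239 - 215) + (13 + 2*14)) = (3 - 3/2*(-⅓))*(1/(-454) + (13 + 28)) = (3 + ½)*(-1/454 + 41) = (7/2)*(18613/454) = 130291/908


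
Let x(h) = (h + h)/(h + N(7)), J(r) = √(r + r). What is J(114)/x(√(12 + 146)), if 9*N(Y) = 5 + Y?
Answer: √57 + 2*√9006/237 ≈ 8.3507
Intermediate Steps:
N(Y) = 5/9 + Y/9 (N(Y) = (5 + Y)/9 = 5/9 + Y/9)
J(r) = √2*√r (J(r) = √(2*r) = √2*√r)
x(h) = 2*h/(4/3 + h) (x(h) = (h + h)/(h + (5/9 + (⅑)*7)) = (2*h)/(h + (5/9 + 7/9)) = (2*h)/(h + 4/3) = (2*h)/(4/3 + h) = 2*h/(4/3 + h))
J(114)/x(√(12 + 146)) = (√2*√114)/((6*√(12 + 146)/(4 + 3*√(12 + 146)))) = (2*√57)/((6*√158/(4 + 3*√158))) = (2*√57)*(√158*(4 + 3*√158)/948) = √9006*(4 + 3*√158)/474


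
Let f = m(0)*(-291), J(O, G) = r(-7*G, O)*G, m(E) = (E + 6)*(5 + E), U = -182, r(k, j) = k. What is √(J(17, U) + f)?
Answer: I*√240598 ≈ 490.51*I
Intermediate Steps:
m(E) = (5 + E)*(6 + E) (m(E) = (6 + E)*(5 + E) = (5 + E)*(6 + E))
J(O, G) = -7*G² (J(O, G) = (-7*G)*G = -7*G²)
f = -8730 (f = (30 + 0² + 11*0)*(-291) = (30 + 0 + 0)*(-291) = 30*(-291) = -8730)
√(J(17, U) + f) = √(-7*(-182)² - 8730) = √(-7*33124 - 8730) = √(-231868 - 8730) = √(-240598) = I*√240598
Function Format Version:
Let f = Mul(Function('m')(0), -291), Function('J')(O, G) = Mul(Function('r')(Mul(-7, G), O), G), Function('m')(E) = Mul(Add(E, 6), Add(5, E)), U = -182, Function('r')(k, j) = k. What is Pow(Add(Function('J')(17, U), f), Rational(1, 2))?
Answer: Mul(I, Pow(240598, Rational(1, 2))) ≈ Mul(490.51, I)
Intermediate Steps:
Function('m')(E) = Mul(Add(5, E), Add(6, E)) (Function('m')(E) = Mul(Add(6, E), Add(5, E)) = Mul(Add(5, E), Add(6, E)))
Function('J')(O, G) = Mul(-7, Pow(G, 2)) (Function('J')(O, G) = Mul(Mul(-7, G), G) = Mul(-7, Pow(G, 2)))
f = -8730 (f = Mul(Add(30, Pow(0, 2), Mul(11, 0)), -291) = Mul(Add(30, 0, 0), -291) = Mul(30, -291) = -8730)
Pow(Add(Function('J')(17, U), f), Rational(1, 2)) = Pow(Add(Mul(-7, Pow(-182, 2)), -8730), Rational(1, 2)) = Pow(Add(Mul(-7, 33124), -8730), Rational(1, 2)) = Pow(Add(-231868, -8730), Rational(1, 2)) = Pow(-240598, Rational(1, 2)) = Mul(I, Pow(240598, Rational(1, 2)))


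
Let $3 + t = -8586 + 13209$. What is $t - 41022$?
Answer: $-36402$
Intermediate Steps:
$t = 4620$ ($t = -3 + \left(-8586 + 13209\right) = -3 + 4623 = 4620$)
$t - 41022 = 4620 - 41022 = -36402$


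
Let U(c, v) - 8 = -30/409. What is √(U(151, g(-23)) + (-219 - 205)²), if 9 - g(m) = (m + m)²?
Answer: √30074435034/409 ≈ 424.01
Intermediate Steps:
g(m) = 9 - 4*m² (g(m) = 9 - (m + m)² = 9 - (2*m)² = 9 - 4*m²)
U(c, v) = 3242/409 (U(c, v) = 8 - 30/409 = 3242/409)
√(U(151, g(-23)) + (-219 - 205)²) = √(3242/409 + (-219 - 205)²) = √(3242/409 + (-424)²) = √(3242/409 + 179776) = √(73531626/409) = √30074435034/409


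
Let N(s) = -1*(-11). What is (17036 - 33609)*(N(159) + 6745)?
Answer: -111967188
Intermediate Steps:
N(s) = 11
(17036 - 33609)*(N(159) + 6745) = (17036 - 33609)*(11 + 6745) = -16573*6756 = -111967188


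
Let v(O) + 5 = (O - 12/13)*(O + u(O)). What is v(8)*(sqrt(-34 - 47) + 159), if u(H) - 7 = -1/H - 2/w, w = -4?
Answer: 429141/26 + 24291*I/26 ≈ 16505.0 + 934.27*I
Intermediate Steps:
u(H) = 15/2 - 1/H (u(H) = 7 + (-1/H - 2/(-4)) = 7 + (-1/H - 2*(-1/4)) = 7 + (-1/H + 1/2) = 7 + (1/2 - 1/H) = 15/2 - 1/H)
v(O) = -5 + (-12/13 + O)*(15/2 + O - 1/O) (v(O) = -5 + (O - 12/13)*(O + (15/2 - 1/O)) = -5 + (O - 12*1/13)*(15/2 + O - 1/O) = -5 + (O - 12/13)*(15/2 + O - 1/O) = -5 + (-12/13 + O)*(15/2 + O - 1/O))
v(8)*(sqrt(-34 - 47) + 159) = (-168/13 + 8**2 + (12/13)/8 + (171/26)*8)*(sqrt(-34 - 47) + 159) = (-168/13 + 64 + (12/13)*(1/8) + 684/13)*(sqrt(-81) + 159) = (-168/13 + 64 + 3/26 + 684/13)*(9*I + 159) = 2699*(159 + 9*I)/26 = 429141/26 + 24291*I/26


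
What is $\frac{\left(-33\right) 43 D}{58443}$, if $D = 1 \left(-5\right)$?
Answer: $\frac{215}{1771} \approx 0.1214$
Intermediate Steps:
$D = -5$
$\frac{\left(-33\right) 43 D}{58443} = \frac{\left(-33\right) 43 \left(-5\right)}{58443} = \left(-1419\right) \left(-5\right) \frac{1}{58443} = 7095 \cdot \frac{1}{58443} = \frac{215}{1771}$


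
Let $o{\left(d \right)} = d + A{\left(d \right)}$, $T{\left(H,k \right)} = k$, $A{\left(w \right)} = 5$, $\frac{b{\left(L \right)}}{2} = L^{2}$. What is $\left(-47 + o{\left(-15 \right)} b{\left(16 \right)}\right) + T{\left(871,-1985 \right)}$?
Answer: $-7152$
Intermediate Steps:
$b{\left(L \right)} = 2 L^{2}$
$o{\left(d \right)} = 5 + d$ ($o{\left(d \right)} = d + 5 = 5 + d$)
$\left(-47 + o{\left(-15 \right)} b{\left(16 \right)}\right) + T{\left(871,-1985 \right)} = \left(-47 + \left(5 - 15\right) 2 \cdot 16^{2}\right) - 1985 = \left(-47 - 10 \cdot 2 \cdot 256\right) - 1985 = \left(-47 - 5120\right) - 1985 = -5167 - 1985 = -7152$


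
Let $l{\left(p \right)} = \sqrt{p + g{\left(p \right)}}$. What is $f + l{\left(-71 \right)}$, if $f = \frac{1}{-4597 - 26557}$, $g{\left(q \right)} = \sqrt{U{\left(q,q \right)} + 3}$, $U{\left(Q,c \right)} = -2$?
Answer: $- \frac{1}{31154} + i \sqrt{70} \approx -3.2099 \cdot 10^{-5} + 8.3666 i$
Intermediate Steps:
$g{\left(q \right)} = 1$ ($g{\left(q \right)} = \sqrt{-2 + 3} = \sqrt{1} = 1$)
$l{\left(p \right)} = \sqrt{1 + p}$ ($l{\left(p \right)} = \sqrt{p + 1} = \sqrt{1 + p}$)
$f = - \frac{1}{31154}$ ($f = \frac{1}{-31154} = - \frac{1}{31154} \approx -3.2099 \cdot 10^{-5}$)
$f + l{\left(-71 \right)} = - \frac{1}{31154} + \sqrt{1 - 71} = - \frac{1}{31154} + \sqrt{-70} = - \frac{1}{31154} + i \sqrt{70}$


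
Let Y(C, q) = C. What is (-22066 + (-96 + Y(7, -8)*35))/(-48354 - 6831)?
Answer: 21917/55185 ≈ 0.39715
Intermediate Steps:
(-22066 + (-96 + Y(7, -8)*35))/(-48354 - 6831) = (-22066 + (-96 + 7*35))/(-48354 - 6831) = (-22066 + (-96 + 245))/(-55185) = (-22066 + 149)*(-1/55185) = -21917*(-1/55185) = 21917/55185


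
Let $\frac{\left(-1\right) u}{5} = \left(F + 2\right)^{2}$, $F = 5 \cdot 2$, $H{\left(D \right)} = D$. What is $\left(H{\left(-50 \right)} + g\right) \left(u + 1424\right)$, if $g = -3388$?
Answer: $-2420352$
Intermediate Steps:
$F = 10$
$u = -720$ ($u = - 5 \left(10 + 2\right)^{2} = - 5 \cdot 12^{2} = \left(-5\right) 144 = -720$)
$\left(H{\left(-50 \right)} + g\right) \left(u + 1424\right) = \left(-50 - 3388\right) \left(-720 + 1424\right) = \left(-3438\right) 704 = -2420352$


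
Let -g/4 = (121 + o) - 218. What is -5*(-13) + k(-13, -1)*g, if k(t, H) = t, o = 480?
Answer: 19981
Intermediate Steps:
g = -1532 (g = -4*((121 + 480) - 218) = -4*(601 - 218) = -4*383 = -1532)
-5*(-13) + k(-13, -1)*g = -5*(-13) - 13*(-1532) = 65 + 19916 = 19981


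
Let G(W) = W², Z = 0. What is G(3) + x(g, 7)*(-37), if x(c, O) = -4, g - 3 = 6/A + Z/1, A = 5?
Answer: 157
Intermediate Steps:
g = 21/5 (g = 3 + (6/5 + 0/1) = 3 + (6*(⅕) + 0*1) = 3 + (6/5 + 0) = 3 + 6/5 = 21/5 ≈ 4.2000)
G(3) + x(g, 7)*(-37) = 3² - 4*(-37) = 9 + 148 = 157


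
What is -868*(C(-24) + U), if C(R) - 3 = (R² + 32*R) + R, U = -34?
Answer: 214396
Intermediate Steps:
C(R) = 3 + R² + 33*R (C(R) = 3 + ((R² + 32*R) + R) = 3 + (R² + 33*R) = 3 + R² + 33*R)
-868*(C(-24) + U) = -868*((3 + (-24)² + 33*(-24)) - 34) = -868*((3 + 576 - 792) - 34) = -868*(-213 - 34) = -868*(-247) = 214396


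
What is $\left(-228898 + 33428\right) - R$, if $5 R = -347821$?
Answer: $- \frac{629529}{5} \approx -1.2591 \cdot 10^{5}$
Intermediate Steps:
$R = - \frac{347821}{5}$ ($R = \frac{1}{5} \left(-347821\right) = - \frac{347821}{5} \approx -69564.0$)
$\left(-228898 + 33428\right) - R = \left(-228898 + 33428\right) - - \frac{347821}{5} = -195470 + \frac{347821}{5} = - \frac{629529}{5}$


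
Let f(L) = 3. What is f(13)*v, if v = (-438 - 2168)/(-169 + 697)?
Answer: -1303/88 ≈ -14.807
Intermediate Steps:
v = -1303/264 (v = -2606/528 = -2606*1/528 = -1303/264 ≈ -4.9356)
f(13)*v = 3*(-1303/264) = -1303/88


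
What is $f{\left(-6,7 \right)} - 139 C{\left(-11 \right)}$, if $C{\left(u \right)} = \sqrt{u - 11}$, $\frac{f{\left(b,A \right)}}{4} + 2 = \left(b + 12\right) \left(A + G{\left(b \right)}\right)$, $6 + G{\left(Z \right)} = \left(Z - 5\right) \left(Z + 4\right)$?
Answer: $544 - 139 i \sqrt{22} \approx 544.0 - 651.97 i$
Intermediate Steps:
$G{\left(Z \right)} = -6 + \left(-5 + Z\right) \left(4 + Z\right)$ ($G{\left(Z \right)} = -6 + \left(Z - 5\right) \left(Z + 4\right) = -6 + \left(-5 + Z\right) \left(4 + Z\right)$)
$f{\left(b,A \right)} = -8 + 4 \left(12 + b\right) \left(-26 + A + b^{2} - b\right)$ ($f{\left(b,A \right)} = -8 + 4 \left(b + 12\right) \left(A - \left(26 + b - b^{2}\right)\right) = -8 + 4 \left(12 + b\right) \left(-26 + A + b^{2} - b\right)$)
$C{\left(u \right)} = \sqrt{-11 + u}$
$f{\left(-6,7 \right)} - 139 C{\left(-11 \right)} = \left(-1256 - -912 + 4 \left(-6\right)^{3} + 44 \left(-6\right)^{2} + 48 \cdot 7 + 4 \cdot 7 \left(-6\right)\right) - 139 \sqrt{-11 - 11} = \left(-1256 + 912 + 4 \left(-216\right) + 44 \cdot 36 + 336 - 168\right) - 139 \sqrt{-22} = \left(-1256 + 912 - 864 + 1584 + 336 - 168\right) - 139 i \sqrt{22} = 544 - 139 i \sqrt{22}$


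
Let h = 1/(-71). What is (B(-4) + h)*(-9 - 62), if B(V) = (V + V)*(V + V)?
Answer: -4543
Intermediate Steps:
B(V) = 4*V**2 (B(V) = (2*V)*(2*V) = 4*V**2)
h = -1/71 ≈ -0.014085
(B(-4) + h)*(-9 - 62) = (4*(-4)**2 - 1/71)*(-9 - 62) = (4*16 - 1/71)*(-71) = (64 - 1/71)*(-71) = (4543/71)*(-71) = -4543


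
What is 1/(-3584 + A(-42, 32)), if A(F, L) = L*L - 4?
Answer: -1/2564 ≈ -0.00039002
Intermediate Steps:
A(F, L) = -4 + L² (A(F, L) = L² - 4 = -4 + L²)
1/(-3584 + A(-42, 32)) = 1/(-3584 + (-4 + 32²)) = 1/(-3584 + (-4 + 1024)) = 1/(-3584 + 1020) = 1/(-2564) = -1/2564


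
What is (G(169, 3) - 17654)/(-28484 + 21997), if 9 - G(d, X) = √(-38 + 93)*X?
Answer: 17645/6487 + 3*√55/6487 ≈ 2.7235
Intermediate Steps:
G(d, X) = 9 - X*√55 (G(d, X) = 9 - √(-38 + 93)*X = 9 - √55*X = 9 - X*√55)
(G(169, 3) - 17654)/(-28484 + 21997) = ((9 - 1*3*√55) - 17654)/(-28484 + 21997) = ((9 - 3*√55) - 17654)/(-6487) = (-17645 - 3*√55)*(-1/6487) = 17645/6487 + 3*√55/6487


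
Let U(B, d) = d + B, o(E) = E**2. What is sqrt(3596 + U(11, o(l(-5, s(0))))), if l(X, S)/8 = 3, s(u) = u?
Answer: sqrt(4183) ≈ 64.676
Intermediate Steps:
l(X, S) = 24 (l(X, S) = 8*3 = 24)
U(B, d) = B + d
sqrt(3596 + U(11, o(l(-5, s(0))))) = sqrt(3596 + (11 + 24**2)) = sqrt(3596 + (11 + 576)) = sqrt(3596 + 587) = sqrt(4183)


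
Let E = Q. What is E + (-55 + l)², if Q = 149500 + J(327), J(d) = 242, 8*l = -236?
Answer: 627529/4 ≈ 1.5688e+5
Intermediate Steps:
l = -59/2 (l = (⅛)*(-236) = -59/2 ≈ -29.500)
Q = 149742 (Q = 149500 + 242 = 149742)
E = 149742
E + (-55 + l)² = 149742 + (-55 - 59/2)² = 149742 + (-169/2)² = 149742 + 28561/4 = 627529/4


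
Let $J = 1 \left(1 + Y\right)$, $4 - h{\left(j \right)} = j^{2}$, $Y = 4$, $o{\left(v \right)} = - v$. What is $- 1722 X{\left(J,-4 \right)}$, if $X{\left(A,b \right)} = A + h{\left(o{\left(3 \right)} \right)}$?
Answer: $0$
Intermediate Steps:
$h{\left(j \right)} = 4 - j^{2}$
$J = 5$ ($J = 1 \left(1 + 4\right) = 1 \cdot 5 = 5$)
$X{\left(A,b \right)} = -5 + A$ ($X{\left(A,b \right)} = A + \left(4 - \left(\left(-1\right) 3\right)^{2}\right) = A + \left(4 - \left(-3\right)^{2}\right) = A + \left(4 - 9\right) = A - 5 = -5 + A$)
$- 1722 X{\left(J,-4 \right)} = - 1722 \left(-5 + 5\right) = \left(-1722\right) 0 = 0$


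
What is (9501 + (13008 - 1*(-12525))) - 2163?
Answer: 32871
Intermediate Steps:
(9501 + (13008 - 1*(-12525))) - 2163 = (9501 + (13008 + 12525)) - 2163 = (9501 + 25533) - 2163 = 35034 - 2163 = 32871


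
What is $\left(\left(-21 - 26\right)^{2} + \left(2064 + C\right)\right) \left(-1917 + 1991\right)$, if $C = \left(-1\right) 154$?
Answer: $304806$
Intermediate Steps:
$C = -154$
$\left(\left(-21 - 26\right)^{2} + \left(2064 + C\right)\right) \left(-1917 + 1991\right) = \left(\left(-21 - 26\right)^{2} + \left(2064 - 154\right)\right) \left(-1917 + 1991\right) = \left(\left(-47\right)^{2} + 1910\right) 74 = \left(2209 + 1910\right) 74 = 4119 \cdot 74 = 304806$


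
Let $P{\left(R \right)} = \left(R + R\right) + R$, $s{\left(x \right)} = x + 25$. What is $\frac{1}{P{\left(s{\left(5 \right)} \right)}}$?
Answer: $\frac{1}{90} \approx 0.011111$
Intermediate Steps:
$s{\left(x \right)} = 25 + x$
$P{\left(R \right)} = 3 R$ ($P{\left(R \right)} = 2 R + R = 3 R$)
$\frac{1}{P{\left(s{\left(5 \right)} \right)}} = \frac{1}{3 \left(25 + 5\right)} = \frac{1}{3 \cdot 30} = \frac{1}{90}$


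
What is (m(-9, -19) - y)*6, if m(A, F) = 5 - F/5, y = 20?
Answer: -336/5 ≈ -67.200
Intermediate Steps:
m(A, F) = 5 - F/5
(m(-9, -19) - y)*6 = ((5 - 1/5*(-19)) - 1*20)*6 = ((5 + 19/5) - 20)*6 = (44/5 - 20)*6 = -56/5*6 = -336/5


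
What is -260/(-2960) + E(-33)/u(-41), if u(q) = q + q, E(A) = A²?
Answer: -80053/6068 ≈ -13.193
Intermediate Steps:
u(q) = 2*q
-260/(-2960) + E(-33)/u(-41) = -260/(-2960) + (-33)²/((2*(-41))) = -260*(-1/2960) + 1089/(-82) = 13/148 + 1089*(-1/82) = 13/148 - 1089/82 = -80053/6068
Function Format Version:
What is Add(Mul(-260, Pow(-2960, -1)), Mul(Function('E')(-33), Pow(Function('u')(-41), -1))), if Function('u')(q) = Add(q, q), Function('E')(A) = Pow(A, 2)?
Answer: Rational(-80053, 6068) ≈ -13.193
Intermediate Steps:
Function('u')(q) = Mul(2, q)
Add(Mul(-260, Pow(-2960, -1)), Mul(Function('E')(-33), Pow(Function('u')(-41), -1))) = Add(Mul(-260, Pow(-2960, -1)), Mul(Pow(-33, 2), Pow(Mul(2, -41), -1))) = Add(Mul(-260, Rational(-1, 2960)), Mul(1089, Pow(-82, -1))) = Add(Rational(13, 148), Mul(1089, Rational(-1, 82))) = Add(Rational(13, 148), Rational(-1089, 82)) = Rational(-80053, 6068)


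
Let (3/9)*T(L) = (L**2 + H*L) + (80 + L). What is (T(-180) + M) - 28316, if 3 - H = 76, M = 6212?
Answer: 114216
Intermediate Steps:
H = -73 (H = 3 - 1*76 = 3 - 76 = -73)
T(L) = 240 - 216*L + 3*L**2 (T(L) = 3*((L**2 - 73*L) + (80 + L)) = 3*(80 + L**2 - 72*L) = 240 - 216*L + 3*L**2)
(T(-180) + M) - 28316 = ((240 - 216*(-180) + 3*(-180)**2) + 6212) - 28316 = ((240 + 38880 + 3*32400) + 6212) - 28316 = ((240 + 38880 + 97200) + 6212) - 28316 = (136320 + 6212) - 28316 = 142532 - 28316 = 114216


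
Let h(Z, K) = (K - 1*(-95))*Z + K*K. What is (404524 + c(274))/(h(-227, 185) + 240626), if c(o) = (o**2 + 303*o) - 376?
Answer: 562246/211291 ≈ 2.6610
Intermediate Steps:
c(o) = -376 + o**2 + 303*o
h(Z, K) = K**2 + Z*(95 + K) (h(Z, K) = (K + 95)*Z + K**2 = (95 + K)*Z + K**2 = Z*(95 + K) + K**2 = K**2 + Z*(95 + K))
(404524 + c(274))/(h(-227, 185) + 240626) = (404524 + (-376 + 274**2 + 303*274))/((185**2 + 95*(-227) + 185*(-227)) + 240626) = (404524 + (-376 + 75076 + 83022))/((34225 - 21565 - 41995) + 240626) = (404524 + 157722)/(-29335 + 240626) = 562246/211291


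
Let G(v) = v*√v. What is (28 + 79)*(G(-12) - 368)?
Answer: -39376 - 2568*I*√3 ≈ -39376.0 - 4447.9*I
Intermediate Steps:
G(v) = v^(3/2)
(28 + 79)*(G(-12) - 368) = (28 + 79)*((-12)^(3/2) - 368) = 107*(-24*I*√3 - 368) = 107*(-368 - 24*I*√3) = -39376 - 2568*I*√3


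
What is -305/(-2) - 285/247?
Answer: 3935/26 ≈ 151.35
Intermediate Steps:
-305/(-2) - 285/247 = -305*(-½) - 285*1/247 = 305/2 - 15/13 = 3935/26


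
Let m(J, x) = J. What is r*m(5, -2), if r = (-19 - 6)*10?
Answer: -1250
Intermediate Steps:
r = -250 (r = -25*10 = -250)
r*m(5, -2) = -250*5 = -1250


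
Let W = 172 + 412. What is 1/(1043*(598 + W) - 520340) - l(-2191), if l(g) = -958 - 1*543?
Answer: 1069441487/712486 ≈ 1501.0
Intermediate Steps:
W = 584
l(g) = -1501 (l(g) = -958 - 543 = -1501)
1/(1043*(598 + W) - 520340) - l(-2191) = 1/(1043*(598 + 584) - 520340) - 1*(-1501) = 1/(1043*1182 - 520340) + 1501 = 1/(1232826 - 520340) + 1501 = 1/712486 + 1501 = 1069441487/712486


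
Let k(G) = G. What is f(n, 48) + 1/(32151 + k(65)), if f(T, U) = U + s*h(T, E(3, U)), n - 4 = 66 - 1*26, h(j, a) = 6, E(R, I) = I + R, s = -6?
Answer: 386593/32216 ≈ 12.000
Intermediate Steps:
n = 44 (n = 4 + (66 - 1*26) = 4 + (66 - 26) = 4 + 40 = 44)
f(T, U) = -36 + U (f(T, U) = U - 6*6 = U - 36 = -36 + U)
f(n, 48) + 1/(32151 + k(65)) = (-36 + 48) + 1/(32151 + 65) = 12 + 1/32216 = 386593/32216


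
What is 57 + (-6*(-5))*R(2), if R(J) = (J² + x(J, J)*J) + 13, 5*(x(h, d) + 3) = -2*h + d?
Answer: 363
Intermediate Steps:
x(h, d) = -3 - 2*h/5 + d/5 (x(h, d) = -3 + (-2*h + d)/5 = -3 + (d - 2*h)/5 = -3 + (-2*h/5 + d/5) = -3 - 2*h/5 + d/5)
R(J) = 13 + J² + J*(-3 - J/5) (R(J) = (J² + (-3 - 2*J/5 + J/5)*J) + 13 = (J² + (-3 - J/5)*J) + 13 = (J² + J*(-3 - J/5)) + 13 = 13 + J² + J*(-3 - J/5))
57 + (-6*(-5))*R(2) = 57 + (-6*(-5))*(13 - 3*2 + (⅘)*2²) = 57 + 30*(13 - 6 + (⅘)*4) = 57 + 30*(13 - 6 + 16/5) = 57 + 30*(51/5) = 57 + 306 = 363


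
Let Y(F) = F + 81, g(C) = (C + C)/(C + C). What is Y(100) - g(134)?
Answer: 180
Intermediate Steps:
g(C) = 1 (g(C) = (2*C)/((2*C)) = (2*C)*(1/(2*C)) = 1)
Y(F) = 81 + F
Y(100) - g(134) = (81 + 100) - 1*1 = 181 - 1 = 180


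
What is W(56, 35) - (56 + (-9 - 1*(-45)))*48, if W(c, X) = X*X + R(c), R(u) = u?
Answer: -3135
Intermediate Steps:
W(c, X) = c + X**2 (W(c, X) = X*X + c = X**2 + c = c + X**2)
W(56, 35) - (56 + (-9 - 1*(-45)))*48 = (56 + 35**2) - (56 + (-9 - 1*(-45)))*48 = (56 + 1225) - (56 + (-9 + 45))*48 = 1281 - (56 + 36)*48 = 1281 - 92*48 = 1281 - 1*4416 = 1281 - 4416 = -3135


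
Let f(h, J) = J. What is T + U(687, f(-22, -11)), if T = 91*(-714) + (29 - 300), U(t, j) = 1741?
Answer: -63504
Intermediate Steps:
T = -65245 (T = -64974 - 271 = -65245)
T + U(687, f(-22, -11)) = -65245 + 1741 = -63504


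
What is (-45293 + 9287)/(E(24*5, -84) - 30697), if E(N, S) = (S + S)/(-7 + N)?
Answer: 4068678/3468929 ≈ 1.1729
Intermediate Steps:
E(N, S) = 2*S/(-7 + N) (E(N, S) = (2*S)/(-7 + N) = 2*S/(-7 + N))
(-45293 + 9287)/(E(24*5, -84) - 30697) = (-45293 + 9287)/(2*(-84)/(-7 + 24*5) - 30697) = -36006/(2*(-84)/(-7 + 120) - 30697) = -36006/(2*(-84)/113 - 30697) = -36006/(2*(-84)*(1/113) - 30697) = -36006/(-168/113 - 30697) = -36006/(-3468929/113) = -36006*(-113/3468929) = 4068678/3468929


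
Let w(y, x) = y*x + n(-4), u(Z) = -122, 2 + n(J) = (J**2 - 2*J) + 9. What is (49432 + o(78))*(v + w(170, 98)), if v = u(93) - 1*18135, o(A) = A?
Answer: -77532660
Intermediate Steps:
n(J) = 7 + J**2 - 2*J (n(J) = -2 + ((J**2 - 2*J) + 9) = -2 + (9 + J**2 - 2*J) = 7 + J**2 - 2*J)
w(y, x) = 31 + x*y (w(y, x) = y*x + (7 + (-4)**2 - 2*(-4)) = x*y + (7 + 16 + 8) = x*y + 31 = 31 + x*y)
v = -18257 (v = -122 - 1*18135 = -122 - 18135 = -18257)
(49432 + o(78))*(v + w(170, 98)) = (49432 + 78)*(-18257 + (31 + 98*170)) = 49510*(-18257 + (31 + 16660)) = 49510*(-18257 + 16691) = 49510*(-1566) = -77532660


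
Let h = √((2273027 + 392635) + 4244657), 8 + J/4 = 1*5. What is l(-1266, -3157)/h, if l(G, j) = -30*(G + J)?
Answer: 38340*√6910319/6910319 ≈ 14.585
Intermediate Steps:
J = -12 (J = -32 + 4*(1*5) = -32 + 4*5 = -32 + 20 = -12)
l(G, j) = 360 - 30*G (l(G, j) = -30*(G - 12) = -30*(-12 + G) = 360 - 30*G)
h = √6910319 (h = √(2665662 + 4244657) = √6910319 ≈ 2628.8)
l(-1266, -3157)/h = (360 - 30*(-1266))/(√6910319) = (360 + 37980)*(√6910319/6910319) = 38340*(√6910319/6910319) = 38340*√6910319/6910319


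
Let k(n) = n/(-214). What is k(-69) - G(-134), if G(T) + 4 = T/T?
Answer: 711/214 ≈ 3.3224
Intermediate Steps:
G(T) = -3 (G(T) = -4 + T/T = -4 + 1 = -3)
k(n) = -n/214 (k(n) = n*(-1/214) = -n/214)
k(-69) - G(-134) = -1/214*(-69) - 1*(-3) = 69/214 + 3 = 711/214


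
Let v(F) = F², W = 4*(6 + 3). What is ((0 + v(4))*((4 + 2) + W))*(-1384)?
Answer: -930048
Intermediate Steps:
W = 36 (W = 4*9 = 36)
((0 + v(4))*((4 + 2) + W))*(-1384) = ((0 + 4²)*((4 + 2) + 36))*(-1384) = ((0 + 16)*(6 + 36))*(-1384) = (16*42)*(-1384) = 672*(-1384) = -930048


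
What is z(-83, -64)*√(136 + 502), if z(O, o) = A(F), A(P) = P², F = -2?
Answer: 4*√638 ≈ 101.03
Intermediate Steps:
z(O, o) = 4 (z(O, o) = (-2)² = 4)
z(-83, -64)*√(136 + 502) = 4*√(136 + 502) = 4*√638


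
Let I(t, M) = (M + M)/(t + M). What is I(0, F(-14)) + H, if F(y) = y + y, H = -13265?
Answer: -13263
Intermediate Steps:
F(y) = 2*y
I(t, M) = 2*M/(M + t) (I(t, M) = (2*M)/(M + t) = 2*M/(M + t))
I(0, F(-14)) + H = 2*(2*(-14))/(2*(-14) + 0) - 13265 = 2*(-28)/(-28 + 0) - 13265 = 2*(-28)/(-28) - 13265 = 2*(-28)*(-1/28) - 13265 = 2 - 13265 = -13263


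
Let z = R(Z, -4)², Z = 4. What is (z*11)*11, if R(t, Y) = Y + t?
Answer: 0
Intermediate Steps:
z = 0 (z = (-4 + 4)² = 0² = 0)
(z*11)*11 = (0*11)*11 = 0*11 = 0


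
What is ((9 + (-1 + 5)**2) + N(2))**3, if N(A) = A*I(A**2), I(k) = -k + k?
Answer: 15625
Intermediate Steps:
I(k) = 0
N(A) = 0 (N(A) = A*0 = 0)
((9 + (-1 + 5)**2) + N(2))**3 = ((9 + (-1 + 5)**2) + 0)**3 = ((9 + 4**2) + 0)**3 = ((9 + 16) + 0)**3 = (25 + 0)**3 = 25**3 = 15625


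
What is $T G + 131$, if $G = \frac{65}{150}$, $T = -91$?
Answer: $\frac{2747}{30} \approx 91.567$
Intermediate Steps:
$G = \frac{13}{30}$ ($G = 65 \cdot \frac{1}{150} = \frac{13}{30} \approx 0.43333$)
$T G + 131 = \left(-91\right) \frac{13}{30} + 131 = - \frac{1183}{30} + 131 = \frac{2747}{30}$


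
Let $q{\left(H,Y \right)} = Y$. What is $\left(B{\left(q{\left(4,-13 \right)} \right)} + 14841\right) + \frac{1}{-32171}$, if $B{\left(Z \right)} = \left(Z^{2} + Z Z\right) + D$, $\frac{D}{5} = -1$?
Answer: $\frac{488162753}{32171} \approx 15174.0$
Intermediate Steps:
$D = -5$ ($D = 5 \left(-1\right) = -5$)
$B{\left(Z \right)} = -5 + 2 Z^{2}$ ($B{\left(Z \right)} = \left(Z^{2} + Z Z\right) - 5 = \left(Z^{2} + Z^{2}\right) - 5 = 2 Z^{2} - 5 = -5 + 2 Z^{2}$)
$\left(B{\left(q{\left(4,-13 \right)} \right)} + 14841\right) + \frac{1}{-32171} = \left(\left(-5 + 2 \left(-13\right)^{2}\right) + 14841\right) + \frac{1}{-32171} = \left(\left(-5 + 2 \cdot 169\right) + 14841\right) - \frac{1}{32171} = \left(\left(-5 + 338\right) + 14841\right) - \frac{1}{32171} = \left(333 + 14841\right) - \frac{1}{32171} = 15174 - \frac{1}{32171} = \frac{488162753}{32171}$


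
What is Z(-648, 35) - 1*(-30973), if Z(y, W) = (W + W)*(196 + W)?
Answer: 47143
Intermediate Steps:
Z(y, W) = 2*W*(196 + W) (Z(y, W) = (2*W)*(196 + W) = 2*W*(196 + W))
Z(-648, 35) - 1*(-30973) = 2*35*(196 + 35) - 1*(-30973) = 2*35*231 + 30973 = 16170 + 30973 = 47143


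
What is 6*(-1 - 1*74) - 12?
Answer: -462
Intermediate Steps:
6*(-1 - 1*74) - 12 = 6*(-1 - 74) - 12 = 6*(-75) - 12 = -450 - 12 = -462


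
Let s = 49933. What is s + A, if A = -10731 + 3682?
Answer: 42884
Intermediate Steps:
A = -7049
s + A = 49933 - 7049 = 42884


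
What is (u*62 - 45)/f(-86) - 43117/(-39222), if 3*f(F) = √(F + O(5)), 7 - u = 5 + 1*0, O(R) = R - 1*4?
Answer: 43117/39222 - 237*I*√85/85 ≈ 1.0993 - 25.706*I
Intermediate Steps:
O(R) = -4 + R (O(R) = R - 4 = -4 + R)
u = 2 (u = 7 - (5 + 1*0) = 7 - (5 + 0) = 7 - 1*5 = 7 - 5 = 2)
f(F) = √(1 + F)/3 (f(F) = √(F + (-4 + 5))/3 = √(F + 1)/3 = √(1 + F)/3)
(u*62 - 45)/f(-86) - 43117/(-39222) = (2*62 - 45)/((√(1 - 86)/3)) - 43117/(-39222) = (124 - 45)/((√(-85)/3)) - 43117*(-1/39222) = 79/(((I*√85)/3)) + 43117/39222 = 79/((I*√85/3)) + 43117/39222 = 79*(-3*I*√85/85) + 43117/39222 = -237*I*√85/85 + 43117/39222 = 43117/39222 - 237*I*√85/85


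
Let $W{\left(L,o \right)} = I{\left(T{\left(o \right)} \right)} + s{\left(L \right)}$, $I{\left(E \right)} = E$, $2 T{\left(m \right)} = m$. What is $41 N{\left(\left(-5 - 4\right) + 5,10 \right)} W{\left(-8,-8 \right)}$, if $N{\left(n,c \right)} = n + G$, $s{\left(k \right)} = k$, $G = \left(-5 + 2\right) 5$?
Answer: $9348$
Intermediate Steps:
$T{\left(m \right)} = \frac{m}{2}$
$G = -15$ ($G = \left(-3\right) 5 = -15$)
$N{\left(n,c \right)} = -15 + n$ ($N{\left(n,c \right)} = n - 15 = -15 + n$)
$W{\left(L,o \right)} = L + \frac{o}{2}$ ($W{\left(L,o \right)} = \frac{o}{2} + L = L + \frac{o}{2}$)
$41 N{\left(\left(-5 - 4\right) + 5,10 \right)} W{\left(-8,-8 \right)} = 41 \left(-15 + \left(\left(-5 - 4\right) + 5\right)\right) \left(-8 + \frac{1}{2} \left(-8\right)\right) = 41 \left(-15 + \left(-9 + 5\right)\right) \left(-8 - 4\right) = 41 \left(-15 - 4\right) \left(-12\right) = 41 \left(-19\right) \left(-12\right) = \left(-779\right) \left(-12\right) = 9348$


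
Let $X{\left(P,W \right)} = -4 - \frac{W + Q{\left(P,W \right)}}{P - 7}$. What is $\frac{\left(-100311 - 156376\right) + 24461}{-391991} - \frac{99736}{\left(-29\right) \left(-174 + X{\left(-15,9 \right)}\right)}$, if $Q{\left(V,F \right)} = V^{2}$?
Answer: $- \frac{59664777746}{2989715357} \approx -19.957$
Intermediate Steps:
$X{\left(P,W \right)} = -4 - \frac{W + P^{2}}{-7 + P}$ ($X{\left(P,W \right)} = -4 - \frac{W + P^{2}}{P - 7} = -4 - \frac{W + P^{2}}{-7 + P}$)
$\frac{\left(-100311 - 156376\right) + 24461}{-391991} - \frac{99736}{\left(-29\right) \left(-174 + X{\left(-15,9 \right)}\right)} = \frac{\left(-100311 - 156376\right) + 24461}{-391991} - \frac{99736}{\left(-29\right) \left(-174 + \frac{28 - 9 - \left(-15\right)^{2} - -60}{-7 - 15}\right)} = \left(-256687 + 24461\right) \left(- \frac{1}{391991}\right) - \frac{99736}{\left(-29\right) \left(-174 + \frac{28 - 9 - 225 + 60}{-22}\right)} = \left(-232226\right) \left(- \frac{1}{391991}\right) - \frac{99736}{\left(-29\right) \left(-174 - \frac{28 - 9 - 225 + 60}{22}\right)} = \frac{232226}{391991} - \frac{99736}{\left(-29\right) \left(-174 - - \frac{73}{11}\right)} = \frac{232226}{391991} - \frac{99736}{\left(-29\right) \left(-174 + \frac{73}{11}\right)} = \frac{232226}{391991} - \frac{99736}{\left(-29\right) \left(- \frac{1841}{11}\right)} = \frac{232226}{391991} - \frac{99736}{\frac{53389}{11}} = \frac{232226}{391991} - \frac{156728}{7627} = - \frac{59664777746}{2989715357}$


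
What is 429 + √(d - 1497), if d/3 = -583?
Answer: 429 + I*√3246 ≈ 429.0 + 56.974*I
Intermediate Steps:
d = -1749 (d = 3*(-583) = -1749)
429 + √(d - 1497) = 429 + √(-1749 - 1497) = 429 + √(-3246) = 429 + I*√3246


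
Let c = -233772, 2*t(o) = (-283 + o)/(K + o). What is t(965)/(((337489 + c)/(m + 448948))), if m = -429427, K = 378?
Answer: 6656661/139291931 ≈ 0.047789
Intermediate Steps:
t(o) = (-283 + o)/(2*(378 + o)) (t(o) = ((-283 + o)/(378 + o))/2 = (-283 + o)/(2*(378 + o)))
t(965)/(((337489 + c)/(m + 448948))) = ((-283 + 965)/(2*(378 + 965)))/(((337489 - 233772)/(-429427 + 448948))) = ((½)*682/1343)/((103717/19521)) = ((½)*(1/1343)*682)/((103717*(1/19521))) = 341/(1343*(103717/19521)) = (341/1343)*(19521/103717) = 6656661/139291931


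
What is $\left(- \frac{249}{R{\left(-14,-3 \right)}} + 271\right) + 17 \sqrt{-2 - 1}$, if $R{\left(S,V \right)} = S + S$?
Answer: $\frac{7837}{28} + 17 i \sqrt{3} \approx 279.89 + 29.445 i$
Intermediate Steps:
$R{\left(S,V \right)} = 2 S$
$\left(- \frac{249}{R{\left(-14,-3 \right)}} + 271\right) + 17 \sqrt{-2 - 1} = \left(- \frac{249}{2 \left(-14\right)} + 271\right) + 17 \sqrt{-2 - 1} = \left(- \frac{249}{-28} + 271\right) + 17 \sqrt{-3} = \left(\left(-249\right) \left(- \frac{1}{28}\right) + 271\right) + 17 i \sqrt{3} = \left(\frac{249}{28} + 271\right) + 17 i \sqrt{3} = \frac{7837}{28} + 17 i \sqrt{3}$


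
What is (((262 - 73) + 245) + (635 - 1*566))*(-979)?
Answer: -492437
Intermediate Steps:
(((262 - 73) + 245) + (635 - 1*566))*(-979) = ((189 + 245) + (635 - 566))*(-979) = (434 + 69)*(-979) = 503*(-979) = -492437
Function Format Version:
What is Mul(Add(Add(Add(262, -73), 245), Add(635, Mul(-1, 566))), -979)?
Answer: -492437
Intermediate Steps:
Mul(Add(Add(Add(262, -73), 245), Add(635, Mul(-1, 566))), -979) = Mul(Add(Add(189, 245), Add(635, -566)), -979) = Mul(Add(434, 69), -979) = Mul(503, -979) = -492437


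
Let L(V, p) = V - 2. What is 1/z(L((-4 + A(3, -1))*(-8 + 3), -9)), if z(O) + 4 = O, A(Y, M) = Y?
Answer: -1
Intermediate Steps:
L(V, p) = -2 + V
z(O) = -4 + O
1/z(L((-4 + A(3, -1))*(-8 + 3), -9)) = 1/(-4 + (-2 + (-4 + 3)*(-8 + 3))) = 1/(-4 + (-2 - 1*(-5))) = 1/(-4 + (-2 + 5)) = 1/(-4 + 3) = 1/(-1) = -1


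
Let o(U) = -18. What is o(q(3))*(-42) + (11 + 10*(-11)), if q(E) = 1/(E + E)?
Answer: 657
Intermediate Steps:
q(E) = 1/(2*E)
o(q(3))*(-42) + (11 + 10*(-11)) = -18*(-42) + (11 + 10*(-11)) = 756 + (11 - 110) = 756 - 99 = 657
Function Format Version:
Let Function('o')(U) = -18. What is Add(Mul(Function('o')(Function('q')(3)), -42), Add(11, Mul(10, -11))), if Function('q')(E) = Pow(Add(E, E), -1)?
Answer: 657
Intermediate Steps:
Function('q')(E) = Mul(Rational(1, 2), Pow(E, -1)) (Function('q')(E) = Pow(Mul(2, E), -1) = Mul(Rational(1, 2), Pow(E, -1)))
Add(Mul(Function('o')(Function('q')(3)), -42), Add(11, Mul(10, -11))) = Add(Mul(-18, -42), Add(11, Mul(10, -11))) = Add(756, Add(11, -110)) = Add(756, -99) = 657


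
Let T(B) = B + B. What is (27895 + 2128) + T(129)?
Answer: 30281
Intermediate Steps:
T(B) = 2*B
(27895 + 2128) + T(129) = (27895 + 2128) + 2*129 = 30023 + 258 = 30281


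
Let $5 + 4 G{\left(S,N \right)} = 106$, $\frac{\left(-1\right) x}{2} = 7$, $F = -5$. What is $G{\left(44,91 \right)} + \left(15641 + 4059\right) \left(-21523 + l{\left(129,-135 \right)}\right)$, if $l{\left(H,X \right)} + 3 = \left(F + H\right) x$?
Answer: $- \frac{1833045499}{4} \approx -4.5826 \cdot 10^{8}$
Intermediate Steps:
$x = -14$ ($x = \left(-2\right) 7 = -14$)
$l{\left(H,X \right)} = 67 - 14 H$ ($l{\left(H,X \right)} = -3 + \left(-5 + H\right) \left(-14\right) = -3 - \left(-70 + 14 H\right) = 67 - 14 H$)
$G{\left(S,N \right)} = \frac{101}{4}$ ($G{\left(S,N \right)} = - \frac{5}{4} + \frac{1}{4} \cdot 106 = - \frac{5}{4} + \frac{53}{2} = \frac{101}{4}$)
$G{\left(44,91 \right)} + \left(15641 + 4059\right) \left(-21523 + l{\left(129,-135 \right)}\right) = \frac{101}{4} + \left(15641 + 4059\right) \left(-21523 + \left(67 - 1806\right)\right) = \frac{101}{4} + 19700 \left(-21523 + \left(67 - 1806\right)\right) = \frac{101}{4} + 19700 \left(-21523 - 1739\right) = \frac{101}{4} + 19700 \left(-23262\right) = \frac{101}{4} - 458261400 = - \frac{1833045499}{4}$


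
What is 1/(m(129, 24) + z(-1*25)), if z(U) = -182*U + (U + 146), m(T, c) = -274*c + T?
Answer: -1/1776 ≈ -0.00056306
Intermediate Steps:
m(T, c) = T - 274*c
z(U) = 146 - 181*U (z(U) = -182*U + (146 + U) = 146 - 181*U)
1/(m(129, 24) + z(-1*25)) = 1/((129 - 274*24) + (146 - (-181)*25)) = 1/((129 - 6576) + (146 - 181*(-25))) = 1/(-6447 + (146 + 4525)) = 1/(-6447 + 4671) = 1/(-1776) = -1/1776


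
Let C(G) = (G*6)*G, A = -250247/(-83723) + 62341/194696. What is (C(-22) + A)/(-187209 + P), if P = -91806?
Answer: -15796896633829/1516031091010040 ≈ -0.010420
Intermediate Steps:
A = 53941465455/16300533208 (A = -250247*(-1/83723) + 62341*(1/194696) = 250247/83723 + 62341/194696 = 53941465455/16300533208 ≈ 3.3092)
C(G) = 6*G² (C(G) = (6*G)*G = 6*G²)
(C(-22) + A)/(-187209 + P) = (6*(-22)² + 53941465455/16300533208)/(-187209 - 91806) = (6*484 + 53941465455/16300533208)/(-279015) = (2904 + 53941465455/16300533208)*(-1/279015) = (47390689901487/16300533208)*(-1/279015) = -15796896633829/1516031091010040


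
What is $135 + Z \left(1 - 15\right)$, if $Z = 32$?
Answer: $-313$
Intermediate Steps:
$135 + Z \left(1 - 15\right) = 135 + 32 \left(1 - 15\right) = 135 + 32 \left(-14\right) = 135 - 448 = -313$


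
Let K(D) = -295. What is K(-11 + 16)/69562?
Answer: -295/69562 ≈ -0.0042408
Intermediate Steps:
K(-11 + 16)/69562 = -295/69562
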